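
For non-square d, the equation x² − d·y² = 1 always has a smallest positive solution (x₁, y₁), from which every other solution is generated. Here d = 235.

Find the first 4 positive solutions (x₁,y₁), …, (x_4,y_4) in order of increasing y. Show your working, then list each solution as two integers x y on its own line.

√235 → a₀=15, period (3,30); ℓ=2 even so k=1
i=0: a=15 ⇒ p=15, q=1
i=1: a=3 ⇒ p=46, q=3
→ (46, 3).  Check: 46²=2116, 235·3²=2115, difference 1.
k=2:  x_2 = 46·46+235·3·3 = 4231,  y_2 = 46·3+3·46 = 276
k=3:  x_3 = 46·4231+235·3·276 = 389206,  y_3 = 46·276+3·4231 = 25389
k=4:  x_4 = 46·389206+235·3·25389 = 35802721,  y_4 = 46·25389+3·389206 = 2335512

46 3
4231 276
389206 25389
35802721 2335512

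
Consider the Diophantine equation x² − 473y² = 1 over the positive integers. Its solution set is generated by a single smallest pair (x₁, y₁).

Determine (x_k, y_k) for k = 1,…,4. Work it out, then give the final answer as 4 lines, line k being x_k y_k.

√473 = [21; 1,2,1,42, …], period ℓ=4 (even) → k=3
k=0  a_k=21  p_k/q_k = 21/1
k=1  a_k=1  p_k/q_k = 22/1
k=2  a_k=2  p_k/q_k = 65/3
k=3  a_k=1  p_k/q_k = 87/4
fundamental: x₁=87, y₁=4  (since 7569 − 473·16 = 1)
k=2:  x_2 = 87·87+473·4·4 = 15137,  y_2 = 87·4+4·87 = 696
k=3:  x_3 = 87·15137+473·4·696 = 2633751,  y_3 = 87·696+4·15137 = 121100
k=4:  x_4 = 87·2633751+473·4·121100 = 458257537,  y_4 = 87·121100+4·2633751 = 21070704

87 4
15137 696
2633751 121100
458257537 21070704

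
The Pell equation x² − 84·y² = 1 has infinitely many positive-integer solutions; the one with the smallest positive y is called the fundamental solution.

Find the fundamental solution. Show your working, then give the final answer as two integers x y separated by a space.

√84 → a₀=9, period (6,18); ℓ=2 even so k=1
a_0=9:  p_0=9·1+0=9,  q_0=9·0+1=1
a_1=6:  p_1=6·9+1=55,  q_1=6·1+0=6
fundamental: x₁=55, y₁=6  (since 3025 − 84·36 = 1)

55 6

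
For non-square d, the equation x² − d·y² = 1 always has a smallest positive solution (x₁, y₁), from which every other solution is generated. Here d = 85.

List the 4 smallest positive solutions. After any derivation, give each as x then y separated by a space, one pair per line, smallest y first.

[9; 4,1,1,4,18] for √85; ℓ=5 ⇒ convergent index 9
i=0: a=9 ⇒ p=9, q=1
…
i=2: a=1 ⇒ p=46, q=5
…
i=4: a=4 ⇒ p=378, q=41
…
i=8: a=1 ⇒ p=62739, q=6805
i=9: a=4 ⇒ p=285769, q=30996
fundamental: x₁=285769, y₁=30996  (since 81663921361 − 85·960752016 = 1)
(285769+30996√85)^2 = 163327842721 + 17715391848√85
(285769+30996√85)^3 = 93348068572789129 + 10125019625991228√85
(285769+30996√85)^4 = 53351968415791425367681 + 5786833466982059076816√85

285769 30996
163327842721 17715391848
93348068572789129 10125019625991228
53351968415791425367681 5786833466982059076816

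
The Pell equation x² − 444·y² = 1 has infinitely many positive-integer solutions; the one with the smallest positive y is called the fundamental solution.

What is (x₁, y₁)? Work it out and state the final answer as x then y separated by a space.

295 14

[21; 14,42] for √444; ℓ=2 ⇒ convergent index 1
i=0: a=21 ⇒ p=21, q=1
i=1: a=14 ⇒ p=295, q=14
→ (295, 14).  Check: 295²=87025, 444·14²=87024, difference 1.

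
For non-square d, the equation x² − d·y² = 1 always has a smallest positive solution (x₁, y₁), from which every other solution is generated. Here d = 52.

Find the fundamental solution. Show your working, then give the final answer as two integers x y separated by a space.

649 90

[7; 4,1,2,1,4,14] for √52; ℓ=6 ⇒ convergent index 5
i=0: a=7 ⇒ p=7, q=1
i=1: a=4 ⇒ p=29, q=4
…
i=4: a=1 ⇒ p=137, q=19
i=5: a=4 ⇒ p=649, q=90
(x₁, y₁) = (649, 90);  649² − 52·90² = 1 ✓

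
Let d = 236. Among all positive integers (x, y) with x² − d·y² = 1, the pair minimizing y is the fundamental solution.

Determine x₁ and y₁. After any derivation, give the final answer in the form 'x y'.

561799 36570

√236 → a₀=15, period (2,1,3,5,1,6,1,5,3,1,2,30); ℓ=12 even so k=11
a_0=15:  p_0=15·1+0=15,  q_0=15·0+1=1
…
a_2=1:  p_2=1·31+15=46,  q_2=1·2+1=3
a_3=3:  p_3=3·46+31=169,  q_3=3·3+2=11
…
a_5=1:  p_5=1·891+169=1060,  q_5=1·58+11=69
a_6=6:  p_6=6·1060+891=7251,  q_6=6·69+58=472
a_7=1:  p_7=1·7251+1060=8311,  q_7=1·472+69=541
a_8=5:  p_8=5·8311+7251=48806,  q_8=5·541+472=3177
a_9=3:  p_9=3·48806+8311=154729,  q_9=3·3177+541=10072
a_10=1:  p_10=1·154729+48806=203535,  q_10=1·10072+3177=13249
a_11=2:  p_11=2·203535+154729=561799,  q_11=2·13249+10072=36570
→ (561799, 36570).  Check: 561799²=315618116401, 236·36570²=315618116400, difference 1.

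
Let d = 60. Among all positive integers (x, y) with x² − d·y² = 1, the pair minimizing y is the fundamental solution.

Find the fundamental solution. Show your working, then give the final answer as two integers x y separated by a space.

√60 = [7; 1,2,1,14, …], period ℓ=4 (even) → k=3
step 0: (7, 1)  from 7·(1,0) + (0,1)
step 1: (8, 1)  from 1·(7,1) + (1,0)
step 2: (23, 3)  from 2·(8,1) + (7,1)
step 3: (31, 4)  from 1·(23,3) + (8,1)
fundamental: x₁=31, y₁=4  (since 961 − 60·16 = 1)

31 4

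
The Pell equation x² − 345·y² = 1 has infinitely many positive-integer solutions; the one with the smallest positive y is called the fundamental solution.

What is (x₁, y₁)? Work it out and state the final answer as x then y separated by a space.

[18; 1,1,2,1,6,1,2,1,1,36] for √345; ℓ=10 ⇒ convergent index 9
a_0=18:  p_0=18·1+0=18,  q_0=18·0+1=1
…
a_8=1:  p_8=1·2879+1003=3882,  q_8=1·155+54=209
a_9=1:  p_9=1·3882+2879=6761,  q_9=1·209+155=364
(x₁, y₁) = (6761, 364);  6761² − 345·364² = 1 ✓

6761 364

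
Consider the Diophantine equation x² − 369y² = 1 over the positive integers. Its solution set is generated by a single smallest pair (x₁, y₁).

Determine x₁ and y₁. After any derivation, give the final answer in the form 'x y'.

d=369: √d = [19; 4,1,3,2,7,4,7,2,3,1,4,38] (ℓ=12, even), read p_11/q_11
k=0  a_k=19  p_k/q_k = 19/1
k=1  a_k=4  p_k/q_k = 77/4
k=2  a_k=1  p_k/q_k = 96/5
k=3  a_k=3  p_k/q_k = 365/19
k=4  a_k=2  p_k/q_k = 826/43
k=5  a_k=7  p_k/q_k = 6147/320
k=6  a_k=4  p_k/q_k = 25414/1323
k=7  a_k=7  p_k/q_k = 184045/9581
k=8  a_k=2  p_k/q_k = 393504/20485
k=9  a_k=3  p_k/q_k = 1364557/71036
k=10  a_k=1  p_k/q_k = 1758061/91521
k=11  a_k=4  p_k/q_k = 8396801/437120
→ (8396801, 437120).  Check: 8396801²=70506267033601, 369·437120²=70506267033600, difference 1.

8396801 437120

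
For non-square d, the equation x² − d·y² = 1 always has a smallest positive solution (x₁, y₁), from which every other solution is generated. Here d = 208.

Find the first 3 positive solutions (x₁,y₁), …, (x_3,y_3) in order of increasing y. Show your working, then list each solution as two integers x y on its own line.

649 45
842401 58410
1093435849 75816135

√208 → a₀=14, period (2,2,1,2,2,28); ℓ=6 even so k=5
a_0=14:  p_0=14·1+0=14,  q_0=14·0+1=1
…
a_4=2:  p_4=2·101+72=274,  q_4=2·7+5=19
a_5=2:  p_5=2·274+101=649,  q_5=2·19+7=45
→ (649, 45).  Check: 649²=421201, 208·45²=421200, difference 1.
n=2: (649,45)∘(649,45) = (649·649+208·45·45, 649·45+45·649) = (842401,58410)
n=3: (842401,58410)∘(649,45) = (649·842401+208·45·58410, 649·58410+45·842401) = (1093435849,75816135)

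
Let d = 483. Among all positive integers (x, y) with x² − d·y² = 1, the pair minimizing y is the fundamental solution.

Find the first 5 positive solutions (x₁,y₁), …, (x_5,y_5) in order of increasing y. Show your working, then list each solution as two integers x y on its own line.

√483 = [21; 1,42, …], period ℓ=2 (even) → k=1
a_0=21:  p_0=21·1+0=21,  q_0=21·0+1=1
a_1=1:  p_1=1·21+1=22,  q_1=1·1+0=1
(x₁, y₁) = (22, 1);  22² − 483·1² = 1 ✓
n=2: (22,1)∘(22,1) = (22·22+483·1·1, 22·1+1·22) = (967,44)
n=3: (967,44)∘(22,1) = (22·967+483·1·44, 22·44+1·967) = (42526,1935)
n=4: (42526,1935)∘(22,1) = (22·42526+483·1·1935, 22·1935+1·42526) = (1870177,85096)
n=5: (1870177,85096)∘(22,1) = (22·1870177+483·1·85096, 22·85096+1·1870177) = (82245262,3742289)

22 1
967 44
42526 1935
1870177 85096
82245262 3742289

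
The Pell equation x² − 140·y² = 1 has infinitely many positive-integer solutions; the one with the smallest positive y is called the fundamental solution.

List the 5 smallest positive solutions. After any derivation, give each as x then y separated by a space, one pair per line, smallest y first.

71 6
10081 852
1431431 120978
203253121 17178024
28860511751 2439158430

[11; 1,4,1,22] for √140; ℓ=4 ⇒ convergent index 3
i=0: a=11 ⇒ p=11, q=1
…
i=2: a=4 ⇒ p=59, q=5
i=3: a=1 ⇒ p=71, q=6
(x₁, y₁) = (71, 6);  71² − 140·6² = 1 ✓
(71+6√140)^2 = 10081 + 852√140
(71+6√140)^3 = 1431431 + 120978√140
(71+6√140)^4 = 203253121 + 17178024√140
(71+6√140)^5 = 28860511751 + 2439158430√140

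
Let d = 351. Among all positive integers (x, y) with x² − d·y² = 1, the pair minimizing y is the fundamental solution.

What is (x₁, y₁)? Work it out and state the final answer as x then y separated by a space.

62425 3332

d=351: √d = [18; 1,2,1,3,2,2,2,3,1,2,1,36] (ℓ=12, even), read p_11/q_11
i=0: a=18 ⇒ p=18, q=1
…
i=3: a=1 ⇒ p=75, q=4
…
i=6: a=2 ⇒ p=1555, q=83
i=7: a=2 ⇒ p=3747, q=200
i=8: a=3 ⇒ p=12796, q=683
…
i=10: a=2 ⇒ p=45882, q=2449
i=11: a=1 ⇒ p=62425, q=3332
→ (62425, 3332).  Check: 62425²=3896880625, 351·3332²=3896880624, difference 1.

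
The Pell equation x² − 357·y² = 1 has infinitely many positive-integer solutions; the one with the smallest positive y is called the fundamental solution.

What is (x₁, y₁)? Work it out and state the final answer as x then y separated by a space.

3401 180

√357 → a₀=18, period (1,8,2,8,1,36); ℓ=6 even so k=5
a_0=18:  p_0=18·1+0=18,  q_0=18·0+1=1
a_1=1:  p_1=1·18+1=19,  q_1=1·1+0=1
a_2=8:  p_2=8·19+18=170,  q_2=8·1+1=9
a_3=2:  p_3=2·170+19=359,  q_3=2·9+1=19
a_4=8:  p_4=8·359+170=3042,  q_4=8·19+9=161
a_5=1:  p_5=1·3042+359=3401,  q_5=1·161+19=180
fundamental: x₁=3401, y₁=180  (since 11566801 − 357·32400 = 1)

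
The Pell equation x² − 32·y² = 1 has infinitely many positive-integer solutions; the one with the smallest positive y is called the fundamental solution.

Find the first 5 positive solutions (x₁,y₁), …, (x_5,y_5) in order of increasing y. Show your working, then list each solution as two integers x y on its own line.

√32 = [5; 1,1,1,10, …], period ℓ=4 (even) → k=3
step 0: (5, 1)  from 5·(1,0) + (0,1)
step 1: (6, 1)  from 1·(5,1) + (1,0)
step 2: (11, 2)  from 1·(6,1) + (5,1)
step 3: (17, 3)  from 1·(11,2) + (6,1)
→ (17, 3).  Check: 17²=289, 32·3²=288, difference 1.
(17+3√32)^2 = 577 + 102√32
(17+3√32)^3 = 19601 + 3465√32
(17+3√32)^4 = 665857 + 117708√32
(17+3√32)^5 = 22619537 + 3998607√32

17 3
577 102
19601 3465
665857 117708
22619537 3998607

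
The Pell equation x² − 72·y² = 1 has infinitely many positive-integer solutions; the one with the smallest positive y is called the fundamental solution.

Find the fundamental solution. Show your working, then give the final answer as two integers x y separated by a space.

[8; 2,16] for √72; ℓ=2 ⇒ convergent index 1
i=0: a=8 ⇒ p=8, q=1
i=1: a=2 ⇒ p=17, q=2
→ (17, 2).  Check: 17²=289, 72·2²=288, difference 1.

17 2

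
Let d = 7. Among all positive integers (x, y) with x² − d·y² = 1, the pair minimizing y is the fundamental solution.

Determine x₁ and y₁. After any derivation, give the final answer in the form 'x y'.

8 3

√7 → a₀=2, period (1,1,1,4); ℓ=4 even so k=3
a_0=2:  p_0=2·1+0=2,  q_0=2·0+1=1
a_1=1:  p_1=1·2+1=3,  q_1=1·1+0=1
a_2=1:  p_2=1·3+2=5,  q_2=1·1+1=2
a_3=1:  p_3=1·5+3=8,  q_3=1·2+1=3
(x₁, y₁) = (8, 3);  8² − 7·3² = 1 ✓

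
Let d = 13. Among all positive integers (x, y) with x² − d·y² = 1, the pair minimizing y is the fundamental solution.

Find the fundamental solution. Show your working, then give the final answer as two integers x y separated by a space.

√13 → a₀=3, period (1,1,1,1,6); ℓ=5 odd so k=9
step 0: (3, 1)  from 3·(1,0) + (0,1)
step 1: (4, 1)  from 1·(3,1) + (1,0)
step 2: (7, 2)  from 1·(4,1) + (3,1)
step 3: (11, 3)  from 1·(7,2) + (4,1)
step 4: (18, 5)  from 1·(11,3) + (7,2)
step 5: (119, 33)  from 6·(18,5) + (11,3)
step 6: (137, 38)  from 1·(119,33) + (18,5)
step 7: (256, 71)  from 1·(137,38) + (119,33)
step 8: (393, 109)  from 1·(256,71) + (137,38)
step 9: (649, 180)  from 1·(393,109) + (256,71)
→ (649, 180).  Check: 649²=421201, 13·180²=421200, difference 1.

649 180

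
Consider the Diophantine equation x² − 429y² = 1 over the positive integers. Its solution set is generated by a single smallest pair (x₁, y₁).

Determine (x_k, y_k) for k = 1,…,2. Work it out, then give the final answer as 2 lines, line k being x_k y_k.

√429 = [20; 1,2,2,9,1,12,1,9,2,2,1,40, …], period ℓ=12 (even) → k=11
a_0=20:  p_0=20·1+0=20,  q_0=20·0+1=1
a_1=1:  p_1=1·20+1=21,  q_1=1·1+0=1
a_2=2:  p_2=2·21+20=62,  q_2=2·1+1=3
a_3=2:  p_3=2·62+21=145,  q_3=2·3+1=7
a_4=9:  p_4=9·145+62=1367,  q_4=9·7+3=66
a_5=1:  p_5=1·1367+145=1512,  q_5=1·66+7=73
…
a_7=1:  p_7=1·19511+1512=21023,  q_7=1·942+73=1015
a_8=9:  p_8=9·21023+19511=208718,  q_8=9·1015+942=10077
…
a_10=2:  p_10=2·438459+208718=1085636,  q_10=2·21169+10077=52415
a_11=1:  p_11=1·1085636+438459=1524095,  q_11=1·52415+21169=73584
→ (1524095, 73584).  Check: 1524095²=2322865569025, 429·73584²=2322865569024, difference 1.
(1524095+73584√429)^2 = 4645731138049 + 224298012960√429

1524095 73584
4645731138049 224298012960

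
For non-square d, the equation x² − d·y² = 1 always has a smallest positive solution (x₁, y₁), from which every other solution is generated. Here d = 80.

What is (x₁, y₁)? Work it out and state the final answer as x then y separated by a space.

√80 = [8; 1,16, …], period ℓ=2 (even) → k=1
a_0=8:  p_0=8·1+0=8,  q_0=8·0+1=1
a_1=1:  p_1=1·8+1=9,  q_1=1·1+0=1
(x₁, y₁) = (9, 1);  9² − 80·1² = 1 ✓

9 1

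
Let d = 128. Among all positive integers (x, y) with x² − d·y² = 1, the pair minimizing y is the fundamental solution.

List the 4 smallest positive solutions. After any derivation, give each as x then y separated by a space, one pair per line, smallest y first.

577 51
665857 58854
768398401 67917465
886731088897 78376695756

√128 = [11; 3,5,3,22, …], period ℓ=4 (even) → k=3
i=0: a=11 ⇒ p=11, q=1
…
i=2: a=5 ⇒ p=181, q=16
i=3: a=3 ⇒ p=577, q=51
→ (577, 51).  Check: 577²=332929, 128·51²=332928, difference 1.
k=2:  x_2 = 577·577+128·51·51 = 665857,  y_2 = 577·51+51·577 = 58854
k=3:  x_3 = 577·665857+128·51·58854 = 768398401,  y_3 = 577·58854+51·665857 = 67917465
k=4:  x_4 = 577·768398401+128·51·67917465 = 886731088897,  y_4 = 577·67917465+51·768398401 = 78376695756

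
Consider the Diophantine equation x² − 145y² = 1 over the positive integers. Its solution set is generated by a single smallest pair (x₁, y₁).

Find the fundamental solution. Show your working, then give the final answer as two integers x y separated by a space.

d=145: √d = [12; 24] (ℓ=1, odd), read p_1/q_1
i=0: a=12 ⇒ p=12, q=1
i=1: a=24 ⇒ p=289, q=24
fundamental: x₁=289, y₁=24  (since 83521 − 145·576 = 1)

289 24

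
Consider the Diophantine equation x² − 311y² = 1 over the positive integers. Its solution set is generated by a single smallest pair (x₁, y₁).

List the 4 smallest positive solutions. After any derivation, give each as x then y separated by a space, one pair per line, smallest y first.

16883880 957397
570130807708799 32329152120720
19252040283316857636360 1091683049815963029803
650098275797375082487964044801 36863691222253451430108430560

[17; 1,1,1,2,1,…,1,1,34] for √311; ℓ=16 ⇒ convergent index 15
a_0=17:  p_0=17·1+0=17,  q_0=17·0+1=1
…
a_3=1:  p_3=1·35+18=53,  q_3=1·2+1=3
a_4=2:  p_4=2·53+35=141,  q_4=2·3+2=8
a_5=1:  p_5=1·141+53=194,  q_5=1·8+3=11
…
a_7=3:  p_7=3·1305+194=4109,  q_7=3·74+11=233
…
a_12=2:  p_12=2·1594239+1376656=4565134,  q_12=2·90401+78063=258865
…
a_14=1:  p_14=1·6159373+4565134=10724507,  q_14=1·349266+258865=608131
a_15=1:  p_15=1·10724507+6159373=16883880,  q_15=1·608131+349266=957397
fundamental: x₁=16883880, y₁=957397  (since 285065403854400 − 311·916609015609 = 1)
(x_2, y_2) = (16883880·16883880 + 311·957397·957397, 16883880·957397 + 957397·16883880) = (570130807708799, 32329152120720)
(x_3, y_3) = (16883880·570130807708799 + 311·957397·32329152120720, 16883880·32329152120720 + 957397·570130807708799) = (19252040283316857636360, 1091683049815963029803)
(x_4, y_4) = (16883880·19252040283316857636360 + 311·957397·1091683049815963029803, 16883880·1091683049815963029803 + 957397·19252040283316857636360) = (650098275797375082487964044801, 36863691222253451430108430560)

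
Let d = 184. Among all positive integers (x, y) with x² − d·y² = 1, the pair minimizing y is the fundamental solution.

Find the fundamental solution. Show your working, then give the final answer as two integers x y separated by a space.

24335 1794

√184 → a₀=13, period (1,1,3,2,1,2,1,2,3,1,1,26); ℓ=12 even so k=11
i=0: a=13 ⇒ p=13, q=1
i=1: a=1 ⇒ p=14, q=1
i=2: a=1 ⇒ p=27, q=2
i=3: a=3 ⇒ p=95, q=7
i=4: a=2 ⇒ p=217, q=16
i=5: a=1 ⇒ p=312, q=23
i=6: a=2 ⇒ p=841, q=62
i=7: a=1 ⇒ p=1153, q=85
i=8: a=2 ⇒ p=3147, q=232
i=9: a=3 ⇒ p=10594, q=781
i=10: a=1 ⇒ p=13741, q=1013
i=11: a=1 ⇒ p=24335, q=1794
(x₁, y₁) = (24335, 1794);  24335² − 184·1794² = 1 ✓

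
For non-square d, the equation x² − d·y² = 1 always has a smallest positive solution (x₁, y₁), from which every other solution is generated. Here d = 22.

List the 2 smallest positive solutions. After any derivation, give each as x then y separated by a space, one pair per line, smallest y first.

197 42
77617 16548

√22 = [4; 1,2,4,2,1,8, …], period ℓ=6 (even) → k=5
i=0: a=4 ⇒ p=4, q=1
i=1: a=1 ⇒ p=5, q=1
…
i=4: a=2 ⇒ p=136, q=29
i=5: a=1 ⇒ p=197, q=42
→ (197, 42).  Check: 197²=38809, 22·42²=38808, difference 1.
k=2:  x_2 = 197·197+22·42·42 = 77617,  y_2 = 197·42+42·197 = 16548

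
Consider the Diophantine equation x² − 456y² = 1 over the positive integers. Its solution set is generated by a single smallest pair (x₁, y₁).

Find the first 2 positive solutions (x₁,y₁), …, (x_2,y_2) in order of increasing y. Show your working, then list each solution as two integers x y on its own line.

[21; 2,1,4,1,2,42] for √456; ℓ=6 ⇒ convergent index 5
step 0: (21, 1)  from 21·(1,0) + (0,1)
step 1: (43, 2)  from 2·(21,1) + (1,0)
step 2: (64, 3)  from 1·(43,2) + (21,1)
step 3: (299, 14)  from 4·(64,3) + (43,2)
step 4: (363, 17)  from 1·(299,14) + (64,3)
step 5: (1025, 48)  from 2·(363,17) + (299,14)
→ (1025, 48).  Check: 1025²=1050625, 456·48²=1050624, difference 1.
n=2: (1025,48)∘(1025,48) = (1025·1025+456·48·48, 1025·48+48·1025) = (2101249,98400)

1025 48
2101249 98400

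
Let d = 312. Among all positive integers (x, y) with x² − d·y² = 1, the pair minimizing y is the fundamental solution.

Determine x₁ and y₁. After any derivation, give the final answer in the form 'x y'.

53 3

d=312: √d = [17; 1,1,1,34] (ℓ=4, even), read p_3/q_3
a_0=17:  p_0=17·1+0=17,  q_0=17·0+1=1
a_1=1:  p_1=1·17+1=18,  q_1=1·1+0=1
a_2=1:  p_2=1·18+17=35,  q_2=1·1+1=2
a_3=1:  p_3=1·35+18=53,  q_3=1·2+1=3
(x₁, y₁) = (53, 3);  53² − 312·3² = 1 ✓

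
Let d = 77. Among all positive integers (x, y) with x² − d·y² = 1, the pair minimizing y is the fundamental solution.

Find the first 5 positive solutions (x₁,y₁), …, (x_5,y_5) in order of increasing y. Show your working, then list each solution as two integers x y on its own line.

[8; 1,3,2,3,1,16] for √77; ℓ=6 ⇒ convergent index 5
step 0: (8, 1)  from 8·(1,0) + (0,1)
step 1: (9, 1)  from 1·(8,1) + (1,0)
step 2: (35, 4)  from 3·(9,1) + (8,1)
step 3: (79, 9)  from 2·(35,4) + (9,1)
step 4: (272, 31)  from 3·(79,9) + (35,4)
step 5: (351, 40)  from 1·(272,31) + (79,9)
(x₁, y₁) = (351, 40);  351² − 77·40² = 1 ✓
k=2:  x_2 = 351·351+77·40·40 = 246401,  y_2 = 351·40+40·351 = 28080
k=3:  x_3 = 351·246401+77·40·28080 = 172973151,  y_3 = 351·28080+40·246401 = 19712120
k=4:  x_4 = 351·172973151+77·40·19712120 = 121426905601,  y_4 = 351·19712120+40·172973151 = 13837880160
k=5:  x_5 = 351·121426905601+77·40·13837880160 = 85241514758751,  y_5 = 351·13837880160+40·121426905601 = 9714172160200

351 40
246401 28080
172973151 19712120
121426905601 13837880160
85241514758751 9714172160200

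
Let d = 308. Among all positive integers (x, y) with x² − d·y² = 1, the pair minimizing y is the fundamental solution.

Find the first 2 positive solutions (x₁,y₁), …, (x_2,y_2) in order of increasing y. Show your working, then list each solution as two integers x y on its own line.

√308 → a₀=17, period (1,1,4,1,1,34); ℓ=6 even so k=5
a_0=17:  p_0=17·1+0=17,  q_0=17·0+1=1
a_1=1:  p_1=1·17+1=18,  q_1=1·1+0=1
a_2=1:  p_2=1·18+17=35,  q_2=1·1+1=2
…
a_4=1:  p_4=1·158+35=193,  q_4=1·9+2=11
a_5=1:  p_5=1·193+158=351,  q_5=1·11+9=20
→ (351, 20).  Check: 351²=123201, 308·20²=123200, difference 1.
(351+20√308)^2 = 246401 + 14040√308

351 20
246401 14040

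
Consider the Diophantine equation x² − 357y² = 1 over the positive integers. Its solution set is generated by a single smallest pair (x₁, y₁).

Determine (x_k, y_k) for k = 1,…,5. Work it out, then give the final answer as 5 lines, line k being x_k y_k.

√357 → a₀=18, period (1,8,2,8,1,36); ℓ=6 even so k=5
step 0: (18, 1)  from 18·(1,0) + (0,1)
…
step 3: (359, 19)  from 2·(170,9) + (19,1)
step 4: (3042, 161)  from 8·(359,19) + (170,9)
step 5: (3401, 180)  from 1·(3042,161) + (359,19)
→ (3401, 180).  Check: 3401²=11566801, 357·180²=11566800, difference 1.
k=2:  x_2 = 3401·3401+357·180·180 = 23133601,  y_2 = 3401·180+180·3401 = 1224360
k=3:  x_3 = 3401·23133601+357·180·1224360 = 157354750601,  y_3 = 3401·1224360+180·23133601 = 8328096540
k=4:  x_4 = 3401·157354750601+357·180·8328096540 = 1070326990454401,  y_4 = 3401·8328096540+180·157354750601 = 56647711440720
k=5:  x_5 = 3401·1070326990454401+357·180·56647711440720 = 7280364031716085001,  y_5 = 3401·56647711440720+180·1070326990454401 = 385317724891680900

3401 180
23133601 1224360
157354750601 8328096540
1070326990454401 56647711440720
7280364031716085001 385317724891680900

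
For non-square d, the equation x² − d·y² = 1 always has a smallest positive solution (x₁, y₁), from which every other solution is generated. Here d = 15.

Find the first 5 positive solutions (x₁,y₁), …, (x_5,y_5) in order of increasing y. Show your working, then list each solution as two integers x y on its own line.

[3; 1,6] for √15; ℓ=2 ⇒ convergent index 1
i=0: a=3 ⇒ p=3, q=1
i=1: a=1 ⇒ p=4, q=1
fundamental: x₁=4, y₁=1  (since 16 − 15·1 = 1)
(x_2, y_2) = (4·4 + 15·1·1, 4·1 + 1·4) = (31, 8)
(x_3, y_3) = (4·31 + 15·1·8, 4·8 + 1·31) = (244, 63)
(x_4, y_4) = (4·244 + 15·1·63, 4·63 + 1·244) = (1921, 496)
(x_5, y_5) = (4·1921 + 15·1·496, 4·496 + 1·1921) = (15124, 3905)

4 1
31 8
244 63
1921 496
15124 3905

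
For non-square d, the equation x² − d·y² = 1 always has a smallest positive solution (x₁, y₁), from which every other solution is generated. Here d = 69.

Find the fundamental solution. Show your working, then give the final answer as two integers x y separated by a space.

√69 = [8; 3,3,1,4,1,3,3,16, …], period ℓ=8 (even) → k=7
i=0: a=8 ⇒ p=8, q=1
…
i=6: a=3 ⇒ p=2384, q=287
i=7: a=3 ⇒ p=7775, q=936
→ (7775, 936).  Check: 7775²=60450625, 69·936²=60450624, difference 1.

7775 936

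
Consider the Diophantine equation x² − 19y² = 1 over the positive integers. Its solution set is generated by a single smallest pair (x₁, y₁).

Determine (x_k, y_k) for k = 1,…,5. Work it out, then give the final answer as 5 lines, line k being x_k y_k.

[4; 2,1,3,1,2,8] for √19; ℓ=6 ⇒ convergent index 5
step 0: (4, 1)  from 4·(1,0) + (0,1)
…
step 2: (13, 3)  from 1·(9,2) + (4,1)
step 3: (48, 11)  from 3·(13,3) + (9,2)
step 4: (61, 14)  from 1·(48,11) + (13,3)
step 5: (170, 39)  from 2·(61,14) + (48,11)
fundamental: x₁=170, y₁=39  (since 28900 − 19·1521 = 1)
n=2: (170,39)∘(170,39) = (170·170+19·39·39, 170·39+39·170) = (57799,13260)
n=3: (57799,13260)∘(170,39) = (170·57799+19·39·13260, 170·13260+39·57799) = (19651490,4508361)
n=4: (19651490,4508361)∘(170,39) = (170·19651490+19·39·4508361, 170·4508361+39·19651490) = (6681448801,1532829480)
n=5: (6681448801,1532829480)∘(170,39) = (170·6681448801+19·39·1532829480, 170·1532829480+39·6681448801) = (2271672940850,521157514839)

170 39
57799 13260
19651490 4508361
6681448801 1532829480
2271672940850 521157514839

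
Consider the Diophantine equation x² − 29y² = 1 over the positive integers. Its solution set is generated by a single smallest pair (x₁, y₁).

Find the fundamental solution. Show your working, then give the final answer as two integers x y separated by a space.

[5; 2,1,1,2,10] for √29; ℓ=5 ⇒ convergent index 9
a_0=5:  p_0=5·1+0=5,  q_0=5·0+1=1
…
a_2=1:  p_2=1·11+5=16,  q_2=1·2+1=3
…
a_4=2:  p_4=2·27+16=70,  q_4=2·5+3=13
a_5=10:  p_5=10·70+27=727,  q_5=10·13+5=135
a_6=2:  p_6=2·727+70=1524,  q_6=2·135+13=283
…
a_8=1:  p_8=1·2251+1524=3775,  q_8=1·418+283=701
a_9=2:  p_9=2·3775+2251=9801,  q_9=2·701+418=1820
→ (9801, 1820).  Check: 9801²=96059601, 29·1820²=96059600, difference 1.

9801 1820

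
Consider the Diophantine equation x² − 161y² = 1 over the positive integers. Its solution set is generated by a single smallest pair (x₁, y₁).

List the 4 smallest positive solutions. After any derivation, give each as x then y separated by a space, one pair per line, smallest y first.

√161 = [12; 1,2,4,1,2,1,4,2,1,24, …], period ℓ=10 (even) → k=9
step 0: (12, 1)  from 12·(1,0) + (0,1)
step 1: (13, 1)  from 1·(12,1) + (1,0)
step 2: (38, 3)  from 2·(13,1) + (12,1)
…
step 4: (203, 16)  from 1·(165,13) + (38,3)
…
step 6: (774, 61)  from 1·(571,45) + (203,16)
step 7: (3667, 289)  from 4·(774,61) + (571,45)
step 8: (8108, 639)  from 2·(3667,289) + (774,61)
step 9: (11775, 928)  from 1·(8108,639) + (3667,289)
→ (11775, 928).  Check: 11775²=138650625, 161·928²=138650624, difference 1.
k=2:  x_2 = 11775·11775+161·928·928 = 277301249,  y_2 = 11775·928+928·11775 = 21854400
k=3:  x_3 = 11775·277301249+161·928·21854400 = 6530444402175,  y_3 = 11775·21854400+928·277301249 = 514671119072
k=4:  x_4 = 11775·6530444402175+161·928·514671119072 = 153791965393920001,  y_4 = 11775·514671119072+928·6530444402175 = 12120504832291200

11775 928
277301249 21854400
6530444402175 514671119072
153791965393920001 12120504832291200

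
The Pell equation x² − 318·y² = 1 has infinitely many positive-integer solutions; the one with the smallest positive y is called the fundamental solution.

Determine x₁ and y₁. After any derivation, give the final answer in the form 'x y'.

√318 → a₀=17, period (1,4,1,34); ℓ=4 even so k=3
i=0: a=17 ⇒ p=17, q=1
…
i=2: a=4 ⇒ p=89, q=5
i=3: a=1 ⇒ p=107, q=6
(x₁, y₁) = (107, 6);  107² − 318·6² = 1 ✓

107 6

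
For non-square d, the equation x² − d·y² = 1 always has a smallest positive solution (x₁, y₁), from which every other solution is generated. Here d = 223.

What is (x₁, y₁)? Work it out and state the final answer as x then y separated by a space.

224 15

[14; 1,13,1,28] for √223; ℓ=4 ⇒ convergent index 3
step 0: (14, 1)  from 14·(1,0) + (0,1)
step 1: (15, 1)  from 1·(14,1) + (1,0)
step 2: (209, 14)  from 13·(15,1) + (14,1)
step 3: (224, 15)  from 1·(209,14) + (15,1)
fundamental: x₁=224, y₁=15  (since 50176 − 223·225 = 1)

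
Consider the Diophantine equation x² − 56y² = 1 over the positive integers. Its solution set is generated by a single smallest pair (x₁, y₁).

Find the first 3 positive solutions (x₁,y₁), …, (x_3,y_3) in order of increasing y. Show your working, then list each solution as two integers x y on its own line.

d=56: √d = [7; 2,14] (ℓ=2, even), read p_1/q_1
i=0: a=7 ⇒ p=7, q=1
i=1: a=2 ⇒ p=15, q=2
(x₁, y₁) = (15, 2);  15² − 56·2² = 1 ✓
(x_2, y_2) = (15·15 + 56·2·2, 15·2 + 2·15) = (449, 60)
(x_3, y_3) = (15·449 + 56·2·60, 15·60 + 2·449) = (13455, 1798)

15 2
449 60
13455 1798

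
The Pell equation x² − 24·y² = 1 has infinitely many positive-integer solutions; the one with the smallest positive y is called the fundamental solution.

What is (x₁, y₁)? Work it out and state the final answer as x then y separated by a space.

[4; 1,8] for √24; ℓ=2 ⇒ convergent index 1
a_0=4:  p_0=4·1+0=4,  q_0=4·0+1=1
a_1=1:  p_1=1·4+1=5,  q_1=1·1+0=1
→ (5, 1).  Check: 5²=25, 24·1²=24, difference 1.

5 1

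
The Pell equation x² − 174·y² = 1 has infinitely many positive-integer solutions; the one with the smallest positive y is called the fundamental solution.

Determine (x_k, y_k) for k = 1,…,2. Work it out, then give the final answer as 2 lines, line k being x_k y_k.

1451 110
4210801 319220

[13; 5,4,5,26] for √174; ℓ=4 ⇒ convergent index 3
k=0  a_k=13  p_k/q_k = 13/1
…
k=2  a_k=4  p_k/q_k = 277/21
k=3  a_k=5  p_k/q_k = 1451/110
(x₁, y₁) = (1451, 110);  1451² − 174·110² = 1 ✓
n=2: (1451,110)∘(1451,110) = (1451·1451+174·110·110, 1451·110+110·1451) = (4210801,319220)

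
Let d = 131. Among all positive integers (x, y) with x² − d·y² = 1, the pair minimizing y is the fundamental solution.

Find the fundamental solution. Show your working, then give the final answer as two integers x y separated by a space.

[11; 2,4,11,4,2,22] for √131; ℓ=6 ⇒ convergent index 5
step 0: (11, 1)  from 11·(1,0) + (0,1)
step 1: (23, 2)  from 2·(11,1) + (1,0)
step 2: (103, 9)  from 4·(23,2) + (11,1)
step 3: (1156, 101)  from 11·(103,9) + (23,2)
step 4: (4727, 413)  from 4·(1156,101) + (103,9)
step 5: (10610, 927)  from 2·(4727,413) + (1156,101)
fundamental: x₁=10610, y₁=927  (since 112572100 − 131·859329 = 1)

10610 927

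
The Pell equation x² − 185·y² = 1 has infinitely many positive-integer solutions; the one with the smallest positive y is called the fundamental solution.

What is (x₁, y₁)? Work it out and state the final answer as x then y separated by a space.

d=185: √d = [13; 1,1,1,1,26] (ℓ=5, odd), read p_9/q_9
a_0=13:  p_0=13·1+0=13,  q_0=13·0+1=1
…
a_2=1:  p_2=1·14+13=27,  q_2=1·1+1=2
…
a_4=1:  p_4=1·41+27=68,  q_4=1·3+2=5
a_5=26:  p_5=26·68+41=1809,  q_5=26·5+3=133
…
a_8=1:  p_8=1·3686+1877=5563,  q_8=1·271+138=409
a_9=1:  p_9=1·5563+3686=9249,  q_9=1·409+271=680
(x₁, y₁) = (9249, 680);  9249² − 185·680² = 1 ✓

9249 680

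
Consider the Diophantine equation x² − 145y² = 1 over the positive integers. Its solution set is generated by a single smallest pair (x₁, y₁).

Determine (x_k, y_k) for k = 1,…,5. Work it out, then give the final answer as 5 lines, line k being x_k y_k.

√145 → a₀=12, period (24); ℓ=1 odd so k=1
step 0: (12, 1)  from 12·(1,0) + (0,1)
step 1: (289, 24)  from 24·(12,1) + (1,0)
fundamental: x₁=289, y₁=24  (since 83521 − 145·576 = 1)
k=2:  x_2 = 289·289+145·24·24 = 167041,  y_2 = 289·24+24·289 = 13872
k=3:  x_3 = 289·167041+145·24·13872 = 96549409,  y_3 = 289·13872+24·167041 = 8017992
k=4:  x_4 = 289·96549409+145·24·8017992 = 55805391361,  y_4 = 289·8017992+24·96549409 = 4634385504
k=5:  x_5 = 289·55805391361+145·24·4634385504 = 32255419657249,  y_5 = 289·4634385504+24·55805391361 = 2678666803320

289 24
167041 13872
96549409 8017992
55805391361 4634385504
32255419657249 2678666803320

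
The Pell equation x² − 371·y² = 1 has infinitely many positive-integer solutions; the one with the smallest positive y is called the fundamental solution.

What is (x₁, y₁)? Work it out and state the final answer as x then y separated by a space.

√371 → a₀=19, period (3,1,4,1,3,38); ℓ=6 even so k=5
k=0  a_k=19  p_k/q_k = 19/1
…
k=3  a_k=4  p_k/q_k = 366/19
k=4  a_k=1  p_k/q_k = 443/23
k=5  a_k=3  p_k/q_k = 1695/88
fundamental: x₁=1695, y₁=88  (since 2873025 − 371·7744 = 1)

1695 88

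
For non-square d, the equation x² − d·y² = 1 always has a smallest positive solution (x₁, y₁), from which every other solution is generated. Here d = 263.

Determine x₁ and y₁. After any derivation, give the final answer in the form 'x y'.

[16; 4,1,1,1,1,15,1,1,1,1,4,32] for √263; ℓ=12 ⇒ convergent index 11
a_0=16:  p_0=16·1+0=16,  q_0=16·0+1=1
…
a_3=1:  p_3=1·81+65=146,  q_3=1·5+4=9
a_4=1:  p_4=1·146+81=227,  q_4=1·9+5=14
…
a_6=15:  p_6=15·373+227=5822,  q_6=15·23+14=359
a_7=1:  p_7=1·5822+373=6195,  q_7=1·359+23=382
a_8=1:  p_8=1·6195+5822=12017,  q_8=1·382+359=741
a_9=1:  p_9=1·12017+6195=18212,  q_9=1·741+382=1123
a_10=1:  p_10=1·18212+12017=30229,  q_10=1·1123+741=1864
a_11=4:  p_11=4·30229+18212=139128,  q_11=4·1864+1123=8579
fundamental: x₁=139128, y₁=8579  (since 19356600384 − 263·73599241 = 1)

139128 8579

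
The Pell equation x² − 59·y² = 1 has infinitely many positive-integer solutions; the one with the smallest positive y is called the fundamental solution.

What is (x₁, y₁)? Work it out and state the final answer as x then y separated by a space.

530 69

√59 → a₀=7, period (1,2,7,2,1,14); ℓ=6 even so k=5
a_0=7:  p_0=7·1+0=7,  q_0=7·0+1=1
a_1=1:  p_1=1·7+1=8,  q_1=1·1+0=1
a_2=2:  p_2=2·8+7=23,  q_2=2·1+1=3
…
a_4=2:  p_4=2·169+23=361,  q_4=2·22+3=47
a_5=1:  p_5=1·361+169=530,  q_5=1·47+22=69
(x₁, y₁) = (530, 69);  530² − 59·69² = 1 ✓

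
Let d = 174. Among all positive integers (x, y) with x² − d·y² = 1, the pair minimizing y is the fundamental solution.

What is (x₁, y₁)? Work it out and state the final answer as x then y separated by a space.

d=174: √d = [13; 5,4,5,26] (ℓ=4, even), read p_3/q_3
i=0: a=13 ⇒ p=13, q=1
…
i=2: a=4 ⇒ p=277, q=21
i=3: a=5 ⇒ p=1451, q=110
fundamental: x₁=1451, y₁=110  (since 2105401 − 174·12100 = 1)

1451 110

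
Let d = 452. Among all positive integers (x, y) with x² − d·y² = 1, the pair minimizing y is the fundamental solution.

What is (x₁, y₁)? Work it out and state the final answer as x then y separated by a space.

d=452: √d = [21; 3,1,5,3,10,3,5,1,3,42] (ℓ=10, even), read p_9/q_9
k=0  a_k=21  p_k/q_k = 21/1
k=1  a_k=3  p_k/q_k = 64/3
k=2  a_k=1  p_k/q_k = 85/4
k=3  a_k=5  p_k/q_k = 489/23
k=4  a_k=3  p_k/q_k = 1552/73
…
k=6  a_k=3  p_k/q_k = 49579/2332
k=7  a_k=5  p_k/q_k = 263904/12413
k=8  a_k=1  p_k/q_k = 313483/14745
k=9  a_k=3  p_k/q_k = 1204353/56648
→ (1204353, 56648).  Check: 1204353²=1450466148609, 452·56648²=1450466148608, difference 1.

1204353 56648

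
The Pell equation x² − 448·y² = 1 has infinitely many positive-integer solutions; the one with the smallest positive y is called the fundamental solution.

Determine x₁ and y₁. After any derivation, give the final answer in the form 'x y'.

127 6

√448 → a₀=21, period (6,42); ℓ=2 even so k=1
i=0: a=21 ⇒ p=21, q=1
i=1: a=6 ⇒ p=127, q=6
(x₁, y₁) = (127, 6);  127² − 448·6² = 1 ✓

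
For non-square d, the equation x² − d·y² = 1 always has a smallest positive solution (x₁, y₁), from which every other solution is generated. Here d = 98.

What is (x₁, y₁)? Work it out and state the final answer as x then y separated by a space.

[9; 1,8,1,18] for √98; ℓ=4 ⇒ convergent index 3
a_0=9:  p_0=9·1+0=9,  q_0=9·0+1=1
a_1=1:  p_1=1·9+1=10,  q_1=1·1+0=1
a_2=8:  p_2=8·10+9=89,  q_2=8·1+1=9
a_3=1:  p_3=1·89+10=99,  q_3=1·9+1=10
(x₁, y₁) = (99, 10);  99² − 98·10² = 1 ✓

99 10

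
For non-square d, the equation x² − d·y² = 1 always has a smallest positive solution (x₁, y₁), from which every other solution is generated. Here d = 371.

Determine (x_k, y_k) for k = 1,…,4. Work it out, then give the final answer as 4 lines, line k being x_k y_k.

1695 88
5746049 298320
19479104415 1011304712
66034158220801 3428322675360

√371 = [19; 3,1,4,1,3,38, …], period ℓ=6 (even) → k=5
a_0=19:  p_0=19·1+0=19,  q_0=19·0+1=1
a_1=3:  p_1=3·19+1=58,  q_1=3·1+0=3
a_2=1:  p_2=1·58+19=77,  q_2=1·3+1=4
a_3=4:  p_3=4·77+58=366,  q_3=4·4+3=19
a_4=1:  p_4=1·366+77=443,  q_4=1·19+4=23
a_5=3:  p_5=3·443+366=1695,  q_5=3·23+19=88
→ (1695, 88).  Check: 1695²=2873025, 371·88²=2873024, difference 1.
n=2: (1695,88)∘(1695,88) = (1695·1695+371·88·88, 1695·88+88·1695) = (5746049,298320)
n=3: (5746049,298320)∘(1695,88) = (1695·5746049+371·88·298320, 1695·298320+88·5746049) = (19479104415,1011304712)
n=4: (19479104415,1011304712)∘(1695,88) = (1695·19479104415+371·88·1011304712, 1695·1011304712+88·19479104415) = (66034158220801,3428322675360)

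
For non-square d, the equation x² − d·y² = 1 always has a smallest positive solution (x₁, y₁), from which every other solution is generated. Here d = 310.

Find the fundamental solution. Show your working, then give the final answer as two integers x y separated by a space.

√310 = [17; 1,1,1,1,5,…,1,1,34, …], period ℓ=16 (even) → k=15
k=0  a_k=17  p_k/q_k = 17/1
k=1  a_k=1  p_k/q_k = 18/1
…
k=4  a_k=1  p_k/q_k = 88/5
…
k=6  a_k=3  p_k/q_k = 1567/89
…
k=9  a_k=1  p_k/q_k = 7747/440
…
k=12  a_k=1  p_k/q_k = 181315/10298
…
k=14  a_k=1  p_k/q_k = 515017/29251
k=15  a_k=1  p_k/q_k = 848719/48204
fundamental: x₁=848719, y₁=48204  (since 720323940961 − 310·2323625616 = 1)

848719 48204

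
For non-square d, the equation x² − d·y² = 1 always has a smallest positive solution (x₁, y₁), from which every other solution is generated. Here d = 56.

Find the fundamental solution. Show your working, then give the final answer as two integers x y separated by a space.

√56 = [7; 2,14, …], period ℓ=2 (even) → k=1
step 0: (7, 1)  from 7·(1,0) + (0,1)
step 1: (15, 2)  from 2·(7,1) + (1,0)
fundamental: x₁=15, y₁=2  (since 225 − 56·4 = 1)

15 2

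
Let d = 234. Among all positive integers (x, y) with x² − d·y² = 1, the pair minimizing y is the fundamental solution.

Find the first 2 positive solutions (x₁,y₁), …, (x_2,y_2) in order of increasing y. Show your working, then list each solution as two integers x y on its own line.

[15; 3,2,1,2,1,2,3,30] for √234; ℓ=8 ⇒ convergent index 7
i=0: a=15 ⇒ p=15, q=1
…
i=3: a=1 ⇒ p=153, q=10
…
i=6: a=2 ⇒ p=1545, q=101
i=7: a=3 ⇒ p=5201, q=340
fundamental: x₁=5201, y₁=340  (since 27050401 − 234·115600 = 1)
(5201+340√234)^2 = 54100801 + 3536680√234

5201 340
54100801 3536680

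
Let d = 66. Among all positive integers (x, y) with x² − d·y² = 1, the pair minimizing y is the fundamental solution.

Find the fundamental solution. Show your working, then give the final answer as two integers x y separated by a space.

d=66: √d = [8; 8,16] (ℓ=2, even), read p_1/q_1
i=0: a=8 ⇒ p=8, q=1
i=1: a=8 ⇒ p=65, q=8
(x₁, y₁) = (65, 8);  65² − 66·8² = 1 ✓

65 8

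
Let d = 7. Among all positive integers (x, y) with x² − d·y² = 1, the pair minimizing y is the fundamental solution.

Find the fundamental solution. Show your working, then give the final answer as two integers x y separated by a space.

d=7: √d = [2; 1,1,1,4] (ℓ=4, even), read p_3/q_3
k=0  a_k=2  p_k/q_k = 2/1
…
k=2  a_k=1  p_k/q_k = 5/2
k=3  a_k=1  p_k/q_k = 8/3
→ (8, 3).  Check: 8²=64, 7·3²=63, difference 1.

8 3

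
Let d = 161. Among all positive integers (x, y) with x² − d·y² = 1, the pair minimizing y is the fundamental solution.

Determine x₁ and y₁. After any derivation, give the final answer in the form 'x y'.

d=161: √d = [12; 1,2,4,1,2,1,4,2,1,24] (ℓ=10, even), read p_9/q_9
k=0  a_k=12  p_k/q_k = 12/1
…
k=2  a_k=2  p_k/q_k = 38/3
…
k=5  a_k=2  p_k/q_k = 571/45
…
k=8  a_k=2  p_k/q_k = 8108/639
k=9  a_k=1  p_k/q_k = 11775/928
(x₁, y₁) = (11775, 928);  11775² − 161·928² = 1 ✓

11775 928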